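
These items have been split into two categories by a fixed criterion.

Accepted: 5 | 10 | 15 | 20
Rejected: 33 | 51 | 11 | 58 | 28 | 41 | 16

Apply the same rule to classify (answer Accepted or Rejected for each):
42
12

Rejected, Rejected

Rule: multiple of 5. This holds for each 'Accepted' example and fails for each 'Rejected' one.
42: 42 = 5·8 + 2, does not pass → Rejected. 12: 12 = 5·2 + 2, does not pass → Rejected.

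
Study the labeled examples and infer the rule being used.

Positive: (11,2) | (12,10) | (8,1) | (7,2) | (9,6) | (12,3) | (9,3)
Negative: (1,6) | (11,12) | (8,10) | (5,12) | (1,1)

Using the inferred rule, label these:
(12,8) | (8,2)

Checking candidate rules against both groups, what survives is: first > second.
(12,8) → 12 > 8 → Positive. (8,2) → 8 > 2 → Positive.

Positive, Positive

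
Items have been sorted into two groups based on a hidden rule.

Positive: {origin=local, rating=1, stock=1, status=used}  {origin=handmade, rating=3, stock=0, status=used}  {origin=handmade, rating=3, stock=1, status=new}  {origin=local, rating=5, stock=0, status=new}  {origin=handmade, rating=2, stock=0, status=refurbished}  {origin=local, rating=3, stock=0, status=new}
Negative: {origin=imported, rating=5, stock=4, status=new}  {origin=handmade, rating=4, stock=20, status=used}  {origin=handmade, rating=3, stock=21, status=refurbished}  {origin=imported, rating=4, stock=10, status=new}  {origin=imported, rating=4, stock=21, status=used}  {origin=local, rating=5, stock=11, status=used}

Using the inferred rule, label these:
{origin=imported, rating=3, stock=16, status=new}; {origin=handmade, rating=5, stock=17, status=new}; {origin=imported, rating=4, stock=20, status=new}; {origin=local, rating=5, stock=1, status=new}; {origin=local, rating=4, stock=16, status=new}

Negative, Negative, Negative, Positive, Negative

The simplest hypothesis consistent with all the labels is: stock ≤ 1.
{origin=imported, rating=3, stock=16, status=new} → stock = 16 → Negative.
{origin=handmade, rating=5, stock=17, status=new} → stock = 17 → Negative.
{origin=imported, rating=4, stock=20, status=new} → stock = 20 → Negative.
{origin=local, rating=5, stock=1, status=new} → stock = 1 → Positive.
{origin=local, rating=4, stock=16, status=new} → stock = 16 → Negative.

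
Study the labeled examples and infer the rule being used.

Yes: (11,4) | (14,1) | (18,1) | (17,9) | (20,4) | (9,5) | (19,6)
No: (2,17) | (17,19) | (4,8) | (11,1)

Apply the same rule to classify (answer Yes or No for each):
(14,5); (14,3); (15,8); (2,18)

The distinguishing property — first > second AND sum ≥ 14 — holds for all the 'Yes' cases and none of the 'No' cases.
(14,5) → 14 > 5, 14+5 = 19 → Yes. (14,3) → 14 > 3, 14+3 = 17 → Yes. (15,8) → 15 > 8, 15+8 = 23 → Yes. (2,18) → 2 < 18, 2+18 = 20 → No.

Yes, Yes, Yes, No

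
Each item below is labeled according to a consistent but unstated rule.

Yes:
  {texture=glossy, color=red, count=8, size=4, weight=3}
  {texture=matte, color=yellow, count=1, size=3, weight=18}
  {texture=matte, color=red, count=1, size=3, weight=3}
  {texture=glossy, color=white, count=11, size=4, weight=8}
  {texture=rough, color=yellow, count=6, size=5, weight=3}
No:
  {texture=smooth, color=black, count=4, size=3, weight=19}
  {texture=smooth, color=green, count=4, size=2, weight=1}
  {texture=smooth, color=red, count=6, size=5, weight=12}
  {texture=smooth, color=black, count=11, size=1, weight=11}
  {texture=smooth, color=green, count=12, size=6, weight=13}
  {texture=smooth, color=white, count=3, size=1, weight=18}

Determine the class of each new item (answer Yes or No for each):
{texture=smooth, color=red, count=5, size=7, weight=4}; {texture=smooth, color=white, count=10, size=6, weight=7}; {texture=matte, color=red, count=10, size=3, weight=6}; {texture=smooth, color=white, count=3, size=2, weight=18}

Every 'Yes' example satisfies: texture is not smooth. None of the 'No' examples do.

No, No, Yes, No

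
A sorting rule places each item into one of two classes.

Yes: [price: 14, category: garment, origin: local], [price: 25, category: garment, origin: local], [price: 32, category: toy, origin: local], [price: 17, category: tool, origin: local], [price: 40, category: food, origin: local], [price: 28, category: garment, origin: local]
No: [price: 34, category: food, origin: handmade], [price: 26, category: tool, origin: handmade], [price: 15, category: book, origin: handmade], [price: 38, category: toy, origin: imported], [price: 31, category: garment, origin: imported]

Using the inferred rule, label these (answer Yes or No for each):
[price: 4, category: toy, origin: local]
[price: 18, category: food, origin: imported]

Yes, No

The classifier is using: origin is local.
[price: 4, category: toy, origin: local] — origin is local, hence Yes. [price: 18, category: food, origin: imported] — origin is imported, hence No.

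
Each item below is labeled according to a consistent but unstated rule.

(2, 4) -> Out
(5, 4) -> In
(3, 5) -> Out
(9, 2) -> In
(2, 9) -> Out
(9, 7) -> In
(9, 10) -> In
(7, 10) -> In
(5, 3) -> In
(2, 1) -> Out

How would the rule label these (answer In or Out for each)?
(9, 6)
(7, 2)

In, In

The rule appears to be: first ≥ 4.
(9, 6): first 9, qualifies → In. (7, 2): first 7, qualifies → In.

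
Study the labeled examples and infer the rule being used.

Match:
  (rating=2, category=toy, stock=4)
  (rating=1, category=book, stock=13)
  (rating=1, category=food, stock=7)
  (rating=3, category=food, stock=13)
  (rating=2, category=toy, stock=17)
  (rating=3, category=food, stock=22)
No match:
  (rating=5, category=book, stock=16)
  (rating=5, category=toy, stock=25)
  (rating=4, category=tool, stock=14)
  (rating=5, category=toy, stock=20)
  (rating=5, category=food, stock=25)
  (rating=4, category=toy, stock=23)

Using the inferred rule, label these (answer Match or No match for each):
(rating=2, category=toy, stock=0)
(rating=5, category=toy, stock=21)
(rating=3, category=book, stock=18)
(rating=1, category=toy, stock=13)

Match, No match, Match, Match

Rule: rating ≤ 3. This holds for each 'Match' example and fails for each 'No match' one.
(rating=2, category=toy, stock=0): rating = 2 — passes, so Match. (rating=5, category=toy, stock=21): rating = 5 — does not fit, so No match. (rating=3, category=book, stock=18): rating = 3 — passes, so Match. (rating=1, category=toy, stock=13): rating = 1 — passes, so Match.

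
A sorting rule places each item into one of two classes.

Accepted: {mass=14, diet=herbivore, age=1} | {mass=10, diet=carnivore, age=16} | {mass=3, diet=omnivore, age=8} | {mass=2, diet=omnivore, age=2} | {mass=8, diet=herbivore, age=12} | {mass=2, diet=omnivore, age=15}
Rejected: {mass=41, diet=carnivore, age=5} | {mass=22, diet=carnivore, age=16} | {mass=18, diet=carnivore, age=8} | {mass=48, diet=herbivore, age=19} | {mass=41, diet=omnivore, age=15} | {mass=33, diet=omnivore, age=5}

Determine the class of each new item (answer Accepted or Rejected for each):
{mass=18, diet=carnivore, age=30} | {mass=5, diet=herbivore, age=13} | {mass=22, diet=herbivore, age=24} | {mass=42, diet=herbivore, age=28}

The distinguishing property — mass ≤ 14 — holds for all the 'Accepted' cases and none of the 'Rejected' cases.
{mass=18, diet=carnivore, age=30}: mass = 18, lacks this property → Rejected.
{mass=5, diet=herbivore, age=13}: mass = 5, passes → Accepted.
{mass=22, diet=herbivore, age=24}: mass = 22, lacks this property → Rejected.
{mass=42, diet=herbivore, age=28}: mass = 42, lacks this property → Rejected.

Rejected, Accepted, Rejected, Rejected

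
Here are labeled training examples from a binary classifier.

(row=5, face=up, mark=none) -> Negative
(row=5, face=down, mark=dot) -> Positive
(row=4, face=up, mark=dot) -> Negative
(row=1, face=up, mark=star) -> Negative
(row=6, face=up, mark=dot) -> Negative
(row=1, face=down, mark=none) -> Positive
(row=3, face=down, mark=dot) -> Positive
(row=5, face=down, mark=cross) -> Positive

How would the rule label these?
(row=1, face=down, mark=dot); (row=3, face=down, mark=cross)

'Positive' ⟺ face is down.

Positive, Positive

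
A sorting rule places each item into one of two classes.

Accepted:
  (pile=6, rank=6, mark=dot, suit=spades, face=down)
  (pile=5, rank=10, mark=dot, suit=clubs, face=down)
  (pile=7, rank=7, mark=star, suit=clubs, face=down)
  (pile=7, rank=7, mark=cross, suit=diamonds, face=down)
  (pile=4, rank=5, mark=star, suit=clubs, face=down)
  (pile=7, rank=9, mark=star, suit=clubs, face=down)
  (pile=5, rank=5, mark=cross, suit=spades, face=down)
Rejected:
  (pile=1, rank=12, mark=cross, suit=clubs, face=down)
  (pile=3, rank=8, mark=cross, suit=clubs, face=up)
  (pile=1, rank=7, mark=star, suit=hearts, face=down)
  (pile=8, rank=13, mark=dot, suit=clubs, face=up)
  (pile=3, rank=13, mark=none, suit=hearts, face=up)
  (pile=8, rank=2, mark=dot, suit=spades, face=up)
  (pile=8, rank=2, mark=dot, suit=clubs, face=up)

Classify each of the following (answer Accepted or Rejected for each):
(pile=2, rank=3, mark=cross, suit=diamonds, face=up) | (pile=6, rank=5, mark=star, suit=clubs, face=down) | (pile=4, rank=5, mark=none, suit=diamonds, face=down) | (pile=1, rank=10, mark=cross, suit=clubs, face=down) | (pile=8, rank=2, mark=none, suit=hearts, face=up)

One predicate separates the groups cleanly: face is down AND pile ≥ 3.
(pile=2, rank=3, mark=cross, suit=diamonds, face=up): Rejected (face is up, pile = 2).
(pile=6, rank=5, mark=star, suit=clubs, face=down): Accepted (face is down, pile = 6).
(pile=4, rank=5, mark=none, suit=diamonds, face=down): Accepted (face is down, pile = 4).
(pile=1, rank=10, mark=cross, suit=clubs, face=down): Rejected (face is down, pile = 1).
(pile=8, rank=2, mark=none, suit=hearts, face=up): Rejected (face is up, pile = 8).

Rejected, Accepted, Accepted, Rejected, Rejected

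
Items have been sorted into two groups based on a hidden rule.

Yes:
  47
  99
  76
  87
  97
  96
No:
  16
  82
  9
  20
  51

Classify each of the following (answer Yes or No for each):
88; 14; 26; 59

Yes, No, No, Yes

'Yes' ⟺ digit sum ≥ 11.
88 — digit sum 8+8 = 16, hence Yes. 14 — digit sum 1+4 = 5, hence No. 26 — digit sum 2+6 = 8, hence No. 59 — digit sum 5+9 = 14, hence Yes.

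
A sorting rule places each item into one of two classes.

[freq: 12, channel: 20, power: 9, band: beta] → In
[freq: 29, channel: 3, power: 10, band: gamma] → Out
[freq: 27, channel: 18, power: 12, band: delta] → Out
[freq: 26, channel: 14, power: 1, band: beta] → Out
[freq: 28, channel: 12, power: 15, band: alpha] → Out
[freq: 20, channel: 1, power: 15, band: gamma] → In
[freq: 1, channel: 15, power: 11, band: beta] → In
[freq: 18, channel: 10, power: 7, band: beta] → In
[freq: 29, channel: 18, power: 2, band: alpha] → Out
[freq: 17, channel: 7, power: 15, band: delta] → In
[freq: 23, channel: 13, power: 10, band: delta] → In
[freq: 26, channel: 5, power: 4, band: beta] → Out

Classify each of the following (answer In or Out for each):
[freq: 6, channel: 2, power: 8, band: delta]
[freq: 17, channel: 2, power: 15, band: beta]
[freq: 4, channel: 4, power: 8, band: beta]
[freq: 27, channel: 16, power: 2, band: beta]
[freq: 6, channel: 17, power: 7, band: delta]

In, In, In, Out, In

A rule that fits every label: freq ≤ 23 — true of each 'In' example, false of each 'Out' one.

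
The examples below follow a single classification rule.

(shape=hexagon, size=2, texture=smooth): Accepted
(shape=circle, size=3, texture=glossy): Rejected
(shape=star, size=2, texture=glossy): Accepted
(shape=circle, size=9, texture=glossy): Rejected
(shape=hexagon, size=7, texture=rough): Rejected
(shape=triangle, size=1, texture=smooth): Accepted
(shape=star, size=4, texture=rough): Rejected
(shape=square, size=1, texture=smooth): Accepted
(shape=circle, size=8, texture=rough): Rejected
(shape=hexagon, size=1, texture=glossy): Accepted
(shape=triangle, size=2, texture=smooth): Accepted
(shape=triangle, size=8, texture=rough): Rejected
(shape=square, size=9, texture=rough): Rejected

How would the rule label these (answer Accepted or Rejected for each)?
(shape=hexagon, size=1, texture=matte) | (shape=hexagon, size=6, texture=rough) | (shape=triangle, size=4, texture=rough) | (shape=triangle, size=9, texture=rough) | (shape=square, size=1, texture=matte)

Accepted, Rejected, Rejected, Rejected, Accepted

All 'Accepted' examples share one property — size ≤ 2 — and every 'Rejected' example lacks it.
(shape=hexagon, size=1, texture=matte): size = 1 — meets the rule, so Accepted. (shape=hexagon, size=6, texture=rough): size = 6 — doesn't qualify, so Rejected. (shape=triangle, size=4, texture=rough): size = 4 — doesn't qualify, so Rejected. (shape=triangle, size=9, texture=rough): size = 9 — doesn't qualify, so Rejected. (shape=square, size=1, texture=matte): size = 1 — meets the rule, so Accepted.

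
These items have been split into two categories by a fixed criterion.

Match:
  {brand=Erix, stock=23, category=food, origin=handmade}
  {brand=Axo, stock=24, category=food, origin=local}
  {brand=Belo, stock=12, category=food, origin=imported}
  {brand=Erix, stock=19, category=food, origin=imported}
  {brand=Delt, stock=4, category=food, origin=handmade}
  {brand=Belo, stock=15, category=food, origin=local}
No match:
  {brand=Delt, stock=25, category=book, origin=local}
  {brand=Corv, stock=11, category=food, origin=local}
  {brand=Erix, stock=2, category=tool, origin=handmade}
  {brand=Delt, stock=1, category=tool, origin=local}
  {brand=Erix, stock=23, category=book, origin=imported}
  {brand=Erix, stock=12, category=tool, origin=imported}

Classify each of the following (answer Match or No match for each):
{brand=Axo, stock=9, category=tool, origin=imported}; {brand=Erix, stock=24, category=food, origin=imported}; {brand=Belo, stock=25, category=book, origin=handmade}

Rule: category is food AND stock ≠ 11. This holds for each 'Match' example and fails for each 'No match' one.

No match, Match, No match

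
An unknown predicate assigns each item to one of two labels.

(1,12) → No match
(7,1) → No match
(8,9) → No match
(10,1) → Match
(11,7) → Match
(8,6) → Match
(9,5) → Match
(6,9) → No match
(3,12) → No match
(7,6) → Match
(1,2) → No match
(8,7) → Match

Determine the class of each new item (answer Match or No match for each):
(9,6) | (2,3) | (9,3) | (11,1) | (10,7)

The rule appears to be: first > second AND sum ≥ 11.
(9,6): 9 > 6, 9+6 = 15, passes → Match. (2,3): 2 < 3, 2+3 = 5, lacks this property → No match. (9,3): 9 > 3, 9+3 = 12, passes → Match. (11,1): 11 > 1, 11+1 = 12, passes → Match. (10,7): 10 > 7, 10+7 = 17, passes → Match.

Match, No match, Match, Match, Match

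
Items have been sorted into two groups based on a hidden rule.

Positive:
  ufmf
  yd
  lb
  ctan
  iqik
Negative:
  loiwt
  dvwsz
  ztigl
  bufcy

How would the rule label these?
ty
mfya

Positive, Positive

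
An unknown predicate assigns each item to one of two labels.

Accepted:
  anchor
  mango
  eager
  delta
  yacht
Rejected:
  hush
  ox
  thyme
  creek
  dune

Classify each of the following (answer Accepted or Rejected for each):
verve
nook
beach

Looking at the examples, the only property every 'Accepted' case has and every 'Rejected' case lacks is: contains 'a'.
verve: Rejected (no 'a').
nook: Rejected (no 'a').
beach: Accepted (has 'a').

Rejected, Rejected, Accepted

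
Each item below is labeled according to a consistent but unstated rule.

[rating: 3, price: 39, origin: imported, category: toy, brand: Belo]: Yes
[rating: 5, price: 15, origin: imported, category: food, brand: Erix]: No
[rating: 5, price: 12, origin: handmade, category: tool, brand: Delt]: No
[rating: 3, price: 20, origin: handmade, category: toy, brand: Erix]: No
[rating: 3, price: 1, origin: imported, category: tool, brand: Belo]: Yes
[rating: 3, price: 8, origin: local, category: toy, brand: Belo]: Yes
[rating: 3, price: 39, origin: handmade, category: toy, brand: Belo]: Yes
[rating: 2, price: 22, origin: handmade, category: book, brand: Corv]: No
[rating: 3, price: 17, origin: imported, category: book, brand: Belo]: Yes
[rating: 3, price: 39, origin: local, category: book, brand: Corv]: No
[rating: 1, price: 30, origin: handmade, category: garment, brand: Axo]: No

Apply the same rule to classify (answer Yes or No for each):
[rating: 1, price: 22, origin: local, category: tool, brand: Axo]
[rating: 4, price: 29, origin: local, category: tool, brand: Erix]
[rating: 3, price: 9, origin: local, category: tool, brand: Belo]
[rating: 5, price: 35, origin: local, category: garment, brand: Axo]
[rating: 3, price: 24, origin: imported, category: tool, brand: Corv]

No, No, Yes, No, No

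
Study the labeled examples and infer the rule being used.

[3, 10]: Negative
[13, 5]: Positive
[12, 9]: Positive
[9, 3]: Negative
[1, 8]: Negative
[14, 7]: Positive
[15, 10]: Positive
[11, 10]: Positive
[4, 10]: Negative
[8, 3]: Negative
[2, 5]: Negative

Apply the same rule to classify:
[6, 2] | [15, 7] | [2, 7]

Negative, Positive, Negative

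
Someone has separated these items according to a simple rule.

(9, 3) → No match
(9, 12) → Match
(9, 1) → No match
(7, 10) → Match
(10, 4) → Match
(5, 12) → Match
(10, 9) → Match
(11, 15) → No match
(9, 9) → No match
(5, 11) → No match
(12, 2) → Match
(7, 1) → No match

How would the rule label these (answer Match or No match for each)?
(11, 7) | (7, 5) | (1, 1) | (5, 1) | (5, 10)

Rule: product is even. This holds for each 'Match' example and fails for each 'No match' one.
(11, 7) — 11·7 = 77, hence No match. (7, 5) — 7·5 = 35, hence No match. (1, 1) — 1·1 = 1, hence No match. (5, 1) — 5·1 = 5, hence No match. (5, 10) — 5·10 = 50, hence Match.

No match, No match, No match, No match, Match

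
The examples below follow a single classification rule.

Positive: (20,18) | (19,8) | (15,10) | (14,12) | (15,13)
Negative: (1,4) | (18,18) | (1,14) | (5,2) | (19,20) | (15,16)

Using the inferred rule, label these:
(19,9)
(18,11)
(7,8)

Positive, Positive, Negative

Every 'Positive' example satisfies: first > second AND sum ≥ 15. None of the 'Negative' examples do.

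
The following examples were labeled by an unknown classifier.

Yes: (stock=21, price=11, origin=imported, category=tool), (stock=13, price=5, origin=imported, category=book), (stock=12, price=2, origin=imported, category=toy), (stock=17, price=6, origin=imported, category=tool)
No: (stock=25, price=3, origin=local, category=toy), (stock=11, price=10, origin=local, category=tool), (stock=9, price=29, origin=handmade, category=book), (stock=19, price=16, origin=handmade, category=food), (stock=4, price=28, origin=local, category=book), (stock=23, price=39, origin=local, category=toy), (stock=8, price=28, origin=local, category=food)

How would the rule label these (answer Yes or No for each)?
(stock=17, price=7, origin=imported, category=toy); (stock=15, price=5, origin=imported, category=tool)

A rule that fits every label: origin is imported — true of each 'Yes' example, false of each 'No' one.
(stock=17, price=7, origin=imported, category=toy): origin is imported — checks out, so Yes. (stock=15, price=5, origin=imported, category=tool): origin is imported — checks out, so Yes.

Yes, Yes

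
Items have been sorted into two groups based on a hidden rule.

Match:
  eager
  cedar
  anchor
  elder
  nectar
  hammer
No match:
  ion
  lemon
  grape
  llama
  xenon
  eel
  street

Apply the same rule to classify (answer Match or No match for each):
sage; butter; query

Comparing the two groups points to one rule — ends with 'r'.
No match: sage, since ends with 'e'. Match: butter, since ends with 'r'. No match: query, since ends with 'y'.

No match, Match, No match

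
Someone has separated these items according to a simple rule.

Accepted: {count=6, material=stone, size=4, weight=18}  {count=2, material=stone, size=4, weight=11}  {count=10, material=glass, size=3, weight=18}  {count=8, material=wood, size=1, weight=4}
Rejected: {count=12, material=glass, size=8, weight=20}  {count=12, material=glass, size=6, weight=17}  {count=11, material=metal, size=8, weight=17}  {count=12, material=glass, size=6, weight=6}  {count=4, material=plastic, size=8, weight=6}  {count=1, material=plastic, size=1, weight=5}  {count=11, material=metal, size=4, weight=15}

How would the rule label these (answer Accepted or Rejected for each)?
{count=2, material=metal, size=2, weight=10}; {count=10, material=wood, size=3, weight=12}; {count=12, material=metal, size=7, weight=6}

'Accepted' ⟺ size ≤ 4 AND count is even.

Accepted, Accepted, Rejected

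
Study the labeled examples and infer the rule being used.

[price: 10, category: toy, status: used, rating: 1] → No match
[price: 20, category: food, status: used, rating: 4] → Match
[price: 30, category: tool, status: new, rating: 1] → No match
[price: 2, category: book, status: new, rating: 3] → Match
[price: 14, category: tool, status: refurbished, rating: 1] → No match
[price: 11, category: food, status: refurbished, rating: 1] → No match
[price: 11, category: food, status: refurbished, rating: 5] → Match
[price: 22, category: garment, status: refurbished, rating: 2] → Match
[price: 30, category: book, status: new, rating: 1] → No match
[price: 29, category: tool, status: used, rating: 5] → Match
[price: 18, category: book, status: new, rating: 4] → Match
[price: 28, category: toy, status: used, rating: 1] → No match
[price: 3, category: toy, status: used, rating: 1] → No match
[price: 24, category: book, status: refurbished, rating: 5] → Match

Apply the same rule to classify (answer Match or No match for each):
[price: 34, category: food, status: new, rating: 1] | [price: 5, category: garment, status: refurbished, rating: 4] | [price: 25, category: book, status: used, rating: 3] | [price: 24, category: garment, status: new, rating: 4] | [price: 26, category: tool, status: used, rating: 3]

The distinguishing property — rating ≥ 2 — holds for all the 'Match' cases and none of the 'No match' cases.

No match, Match, Match, Match, Match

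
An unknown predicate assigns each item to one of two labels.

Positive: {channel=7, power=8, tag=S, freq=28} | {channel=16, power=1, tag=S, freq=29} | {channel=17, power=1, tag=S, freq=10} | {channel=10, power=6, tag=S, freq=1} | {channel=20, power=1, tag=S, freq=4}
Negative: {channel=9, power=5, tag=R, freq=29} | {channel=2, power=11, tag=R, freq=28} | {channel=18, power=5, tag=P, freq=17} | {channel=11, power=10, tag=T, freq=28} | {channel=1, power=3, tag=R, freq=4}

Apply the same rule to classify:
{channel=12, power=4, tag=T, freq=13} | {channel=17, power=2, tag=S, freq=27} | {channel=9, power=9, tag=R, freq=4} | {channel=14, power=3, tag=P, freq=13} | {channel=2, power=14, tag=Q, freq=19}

Negative, Positive, Negative, Negative, Negative

The classifier is using: tag is S.
{channel=12, power=4, tag=T, freq=13}: Negative (tag is T). {channel=17, power=2, tag=S, freq=27}: Positive (tag is S). {channel=9, power=9, tag=R, freq=4}: Negative (tag is R). {channel=14, power=3, tag=P, freq=13}: Negative (tag is P). {channel=2, power=14, tag=Q, freq=19}: Negative (tag is Q).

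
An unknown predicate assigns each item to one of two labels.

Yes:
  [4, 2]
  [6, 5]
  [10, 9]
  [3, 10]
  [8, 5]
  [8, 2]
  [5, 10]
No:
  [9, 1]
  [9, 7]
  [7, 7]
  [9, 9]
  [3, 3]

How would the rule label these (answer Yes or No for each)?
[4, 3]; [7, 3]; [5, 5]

Yes, No, No

Rule: product is even. This holds for each 'Yes' example and fails for each 'No' one.
Yes: [4, 3], since 4·3 = 12.
No: [7, 3], since 7·3 = 21.
No: [5, 5], since 5·5 = 25.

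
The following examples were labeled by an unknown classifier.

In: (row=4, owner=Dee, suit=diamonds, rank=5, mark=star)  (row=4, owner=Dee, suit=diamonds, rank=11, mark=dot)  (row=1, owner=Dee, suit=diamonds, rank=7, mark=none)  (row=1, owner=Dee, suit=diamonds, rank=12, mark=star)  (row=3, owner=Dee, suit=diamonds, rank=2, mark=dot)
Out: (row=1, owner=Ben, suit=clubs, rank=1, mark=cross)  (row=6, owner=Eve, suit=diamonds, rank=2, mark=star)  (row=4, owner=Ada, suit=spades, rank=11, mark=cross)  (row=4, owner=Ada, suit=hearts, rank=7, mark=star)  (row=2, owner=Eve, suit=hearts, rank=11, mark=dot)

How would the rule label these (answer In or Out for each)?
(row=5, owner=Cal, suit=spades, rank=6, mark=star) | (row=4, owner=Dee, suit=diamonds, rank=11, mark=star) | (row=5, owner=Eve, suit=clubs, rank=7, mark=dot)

Out, In, Out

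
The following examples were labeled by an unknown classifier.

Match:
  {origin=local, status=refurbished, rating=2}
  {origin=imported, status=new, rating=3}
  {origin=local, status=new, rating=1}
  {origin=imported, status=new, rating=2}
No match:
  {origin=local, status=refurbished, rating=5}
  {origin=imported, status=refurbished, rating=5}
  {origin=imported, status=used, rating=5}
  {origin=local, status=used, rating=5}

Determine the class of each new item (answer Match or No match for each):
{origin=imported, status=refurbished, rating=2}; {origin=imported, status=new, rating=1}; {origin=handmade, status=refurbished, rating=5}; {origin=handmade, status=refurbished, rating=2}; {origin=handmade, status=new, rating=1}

Match, Match, No match, Match, Match

The rule appears to be: rating ≤ 3.
{origin=imported, status=refurbished, rating=2} — rating = 2, hence Match. {origin=imported, status=new, rating=1} — rating = 1, hence Match. {origin=handmade, status=refurbished, rating=5} — rating = 5, hence No match. {origin=handmade, status=refurbished, rating=2} — rating = 2, hence Match. {origin=handmade, status=new, rating=1} — rating = 1, hence Match.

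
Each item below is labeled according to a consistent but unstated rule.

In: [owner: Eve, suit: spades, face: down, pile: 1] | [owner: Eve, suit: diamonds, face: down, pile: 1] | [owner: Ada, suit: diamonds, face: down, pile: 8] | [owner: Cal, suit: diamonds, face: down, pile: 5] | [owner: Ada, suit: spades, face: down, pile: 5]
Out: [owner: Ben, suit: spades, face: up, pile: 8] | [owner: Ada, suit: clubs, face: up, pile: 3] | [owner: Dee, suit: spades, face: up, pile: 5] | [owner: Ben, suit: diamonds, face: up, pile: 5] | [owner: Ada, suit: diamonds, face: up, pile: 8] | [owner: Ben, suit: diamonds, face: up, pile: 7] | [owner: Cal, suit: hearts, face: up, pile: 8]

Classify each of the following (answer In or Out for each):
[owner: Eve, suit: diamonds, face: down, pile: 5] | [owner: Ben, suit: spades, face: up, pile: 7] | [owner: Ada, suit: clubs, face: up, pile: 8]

In, Out, Out

Checking candidate rules against both groups, what survives is: face is down.
[owner: Eve, suit: diamonds, face: down, pile: 5]: In (face is down).
[owner: Ben, suit: spades, face: up, pile: 7]: Out (face is up).
[owner: Ada, suit: clubs, face: up, pile: 8]: Out (face is up).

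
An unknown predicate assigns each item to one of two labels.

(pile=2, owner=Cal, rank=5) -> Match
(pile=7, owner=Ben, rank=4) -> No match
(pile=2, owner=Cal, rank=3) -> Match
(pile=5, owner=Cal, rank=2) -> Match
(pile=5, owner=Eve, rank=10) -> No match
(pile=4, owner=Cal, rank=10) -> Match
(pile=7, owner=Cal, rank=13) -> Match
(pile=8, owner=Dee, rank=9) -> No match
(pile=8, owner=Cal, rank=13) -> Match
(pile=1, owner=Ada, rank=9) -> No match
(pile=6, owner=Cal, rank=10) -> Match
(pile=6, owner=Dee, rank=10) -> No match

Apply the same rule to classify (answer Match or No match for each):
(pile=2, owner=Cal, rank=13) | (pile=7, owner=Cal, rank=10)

Match, Match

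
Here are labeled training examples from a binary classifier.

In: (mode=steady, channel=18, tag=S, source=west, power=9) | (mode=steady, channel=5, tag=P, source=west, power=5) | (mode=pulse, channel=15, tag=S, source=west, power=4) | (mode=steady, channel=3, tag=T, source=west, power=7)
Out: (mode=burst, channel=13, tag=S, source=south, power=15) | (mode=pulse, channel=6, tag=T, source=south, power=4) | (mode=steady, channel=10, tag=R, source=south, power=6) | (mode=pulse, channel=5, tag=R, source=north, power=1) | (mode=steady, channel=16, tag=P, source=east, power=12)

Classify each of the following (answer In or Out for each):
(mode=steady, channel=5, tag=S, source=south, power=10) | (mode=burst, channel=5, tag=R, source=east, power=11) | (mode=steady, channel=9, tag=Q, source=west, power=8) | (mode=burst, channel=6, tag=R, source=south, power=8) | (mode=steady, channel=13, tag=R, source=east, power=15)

Out, Out, In, Out, Out

Looking at the examples, the only property every 'In' case has and every 'Out' case lacks is: source is west.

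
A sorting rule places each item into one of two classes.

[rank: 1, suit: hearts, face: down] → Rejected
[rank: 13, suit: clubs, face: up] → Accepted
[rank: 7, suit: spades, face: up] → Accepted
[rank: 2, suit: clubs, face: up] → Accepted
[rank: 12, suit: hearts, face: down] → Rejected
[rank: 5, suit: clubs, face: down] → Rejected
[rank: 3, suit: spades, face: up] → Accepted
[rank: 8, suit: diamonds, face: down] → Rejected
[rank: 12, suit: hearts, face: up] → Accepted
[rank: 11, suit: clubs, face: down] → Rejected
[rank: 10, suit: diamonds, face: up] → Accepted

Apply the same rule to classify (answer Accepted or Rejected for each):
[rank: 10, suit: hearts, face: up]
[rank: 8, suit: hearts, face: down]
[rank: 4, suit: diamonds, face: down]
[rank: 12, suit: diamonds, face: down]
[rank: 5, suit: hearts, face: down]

Accepted, Rejected, Rejected, Rejected, Rejected

Looking at the examples, the only property every 'Accepted' case has and every 'Rejected' case lacks is: face is up.
Accepted: [rank: 10, suit: hearts, face: up], since face is up.
Rejected: [rank: 8, suit: hearts, face: down], since face is down.
Rejected: [rank: 4, suit: diamonds, face: down], since face is down.
Rejected: [rank: 12, suit: diamonds, face: down], since face is down.
Rejected: [rank: 5, suit: hearts, face: down], since face is down.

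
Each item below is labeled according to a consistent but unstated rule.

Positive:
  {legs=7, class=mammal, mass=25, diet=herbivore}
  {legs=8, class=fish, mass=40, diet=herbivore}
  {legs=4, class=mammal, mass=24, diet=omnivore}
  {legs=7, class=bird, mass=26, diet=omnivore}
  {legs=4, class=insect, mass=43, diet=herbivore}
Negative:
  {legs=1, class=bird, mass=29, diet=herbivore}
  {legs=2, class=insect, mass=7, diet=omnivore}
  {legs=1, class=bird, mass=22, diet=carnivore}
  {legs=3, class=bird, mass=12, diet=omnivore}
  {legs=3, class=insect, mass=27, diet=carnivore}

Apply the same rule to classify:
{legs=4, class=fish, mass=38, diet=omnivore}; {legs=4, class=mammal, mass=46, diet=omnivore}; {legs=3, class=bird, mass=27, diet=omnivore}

Positive, Positive, Negative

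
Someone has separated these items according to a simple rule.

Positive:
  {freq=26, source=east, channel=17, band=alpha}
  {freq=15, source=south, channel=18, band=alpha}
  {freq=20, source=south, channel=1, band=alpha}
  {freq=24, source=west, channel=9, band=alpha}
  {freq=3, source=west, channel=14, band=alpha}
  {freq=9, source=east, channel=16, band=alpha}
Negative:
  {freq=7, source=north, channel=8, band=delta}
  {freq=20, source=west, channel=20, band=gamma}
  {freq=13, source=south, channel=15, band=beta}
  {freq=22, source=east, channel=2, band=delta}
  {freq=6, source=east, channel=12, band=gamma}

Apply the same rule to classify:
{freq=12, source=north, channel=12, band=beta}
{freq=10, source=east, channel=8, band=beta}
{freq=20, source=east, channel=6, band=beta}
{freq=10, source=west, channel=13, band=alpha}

Negative, Negative, Negative, Positive

Comparing the two groups points to one rule — band is alpha.
{freq=12, source=north, channel=12, band=beta}: Negative (band is beta). {freq=10, source=east, channel=8, band=beta}: Negative (band is beta). {freq=20, source=east, channel=6, band=beta}: Negative (band is beta). {freq=10, source=west, channel=13, band=alpha}: Positive (band is alpha).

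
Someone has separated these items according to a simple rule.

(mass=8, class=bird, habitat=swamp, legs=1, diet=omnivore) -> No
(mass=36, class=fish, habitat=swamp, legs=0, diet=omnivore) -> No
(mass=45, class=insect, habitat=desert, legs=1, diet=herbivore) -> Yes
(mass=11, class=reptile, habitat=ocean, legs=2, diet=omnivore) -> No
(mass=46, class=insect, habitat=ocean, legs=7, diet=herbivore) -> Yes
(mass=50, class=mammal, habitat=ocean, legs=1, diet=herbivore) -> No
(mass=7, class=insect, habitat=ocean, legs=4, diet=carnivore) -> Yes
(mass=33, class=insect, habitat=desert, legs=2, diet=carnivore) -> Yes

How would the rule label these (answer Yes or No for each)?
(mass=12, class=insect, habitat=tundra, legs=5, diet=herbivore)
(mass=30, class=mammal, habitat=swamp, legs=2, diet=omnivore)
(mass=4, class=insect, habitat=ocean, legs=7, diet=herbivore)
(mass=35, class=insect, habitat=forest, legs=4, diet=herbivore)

Yes, No, Yes, Yes

Rule: class is insect. This holds for each 'Yes' example and fails for each 'No' one.
(mass=12, class=insect, habitat=tundra, legs=5, diet=herbivore) — class is insect, hence Yes.
(mass=30, class=mammal, habitat=swamp, legs=2, diet=omnivore) — class is mammal, hence No.
(mass=4, class=insect, habitat=ocean, legs=7, diet=herbivore) — class is insect, hence Yes.
(mass=35, class=insect, habitat=forest, legs=4, diet=herbivore) — class is insect, hence Yes.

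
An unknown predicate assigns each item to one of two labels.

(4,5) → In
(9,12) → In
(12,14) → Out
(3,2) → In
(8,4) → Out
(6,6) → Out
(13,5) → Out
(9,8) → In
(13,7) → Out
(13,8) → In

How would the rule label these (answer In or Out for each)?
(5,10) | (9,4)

Every 'In' example satisfies: sum is odd. None of the 'Out' examples do.
(5,10): 5+10 = 15, checks out → In. (9,4): 9+4 = 13, checks out → In.

In, In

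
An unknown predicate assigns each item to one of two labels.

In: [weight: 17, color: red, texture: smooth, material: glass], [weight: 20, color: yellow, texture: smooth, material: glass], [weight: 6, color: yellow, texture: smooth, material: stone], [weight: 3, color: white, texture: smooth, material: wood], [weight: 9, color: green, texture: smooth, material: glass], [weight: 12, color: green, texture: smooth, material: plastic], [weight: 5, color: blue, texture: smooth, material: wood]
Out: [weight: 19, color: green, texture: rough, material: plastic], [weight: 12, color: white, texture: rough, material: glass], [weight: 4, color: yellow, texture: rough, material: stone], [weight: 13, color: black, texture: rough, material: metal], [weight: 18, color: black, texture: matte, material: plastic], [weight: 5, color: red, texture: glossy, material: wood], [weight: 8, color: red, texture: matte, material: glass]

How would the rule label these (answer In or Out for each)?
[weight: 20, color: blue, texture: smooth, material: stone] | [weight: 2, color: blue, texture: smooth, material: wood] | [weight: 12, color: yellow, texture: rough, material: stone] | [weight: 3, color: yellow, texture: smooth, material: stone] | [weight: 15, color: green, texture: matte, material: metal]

In, In, Out, In, Out

Looking at the examples, the only property every 'In' case has and every 'Out' case lacks is: texture is smooth.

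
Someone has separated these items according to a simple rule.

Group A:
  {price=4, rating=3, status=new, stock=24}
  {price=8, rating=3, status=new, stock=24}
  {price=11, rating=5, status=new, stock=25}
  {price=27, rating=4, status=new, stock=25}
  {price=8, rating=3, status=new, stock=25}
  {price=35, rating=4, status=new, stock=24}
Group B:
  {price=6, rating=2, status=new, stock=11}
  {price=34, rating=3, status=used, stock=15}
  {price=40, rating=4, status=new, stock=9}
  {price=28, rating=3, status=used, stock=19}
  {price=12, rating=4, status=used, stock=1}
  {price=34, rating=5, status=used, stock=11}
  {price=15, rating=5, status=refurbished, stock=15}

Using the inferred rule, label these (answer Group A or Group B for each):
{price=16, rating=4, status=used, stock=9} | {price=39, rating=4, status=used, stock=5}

The pattern is that an item is 'Group A' exactly when: stock ≥ 24.
{price=16, rating=4, status=used, stock=9} → stock = 9 → Group B.
{price=39, rating=4, status=used, stock=5} → stock = 5 → Group B.

Group B, Group B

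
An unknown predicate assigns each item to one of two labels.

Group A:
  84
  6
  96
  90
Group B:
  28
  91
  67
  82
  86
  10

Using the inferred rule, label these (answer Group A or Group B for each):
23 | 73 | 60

Group B, Group B, Group A

A rule that fits every label: multiple of 3 — true of each 'Group A' example, false of each 'Group B' one.
Group B: 23, since 23 = 3·7 + 2. Group B: 73, since 73 = 3·24 + 1. Group A: 60, since 60 = 3·20.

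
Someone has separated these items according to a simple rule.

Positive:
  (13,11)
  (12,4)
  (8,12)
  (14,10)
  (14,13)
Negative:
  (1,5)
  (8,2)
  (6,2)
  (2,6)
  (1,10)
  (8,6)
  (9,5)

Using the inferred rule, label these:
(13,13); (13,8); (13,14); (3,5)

Positive, Positive, Positive, Negative

One predicate separates the groups cleanly: sum ≥ 16.
Positive: (13,13), since 13+13 = 26.
Positive: (13,8), since 13+8 = 21.
Positive: (13,14), since 13+14 = 27.
Negative: (3,5), since 3+5 = 8.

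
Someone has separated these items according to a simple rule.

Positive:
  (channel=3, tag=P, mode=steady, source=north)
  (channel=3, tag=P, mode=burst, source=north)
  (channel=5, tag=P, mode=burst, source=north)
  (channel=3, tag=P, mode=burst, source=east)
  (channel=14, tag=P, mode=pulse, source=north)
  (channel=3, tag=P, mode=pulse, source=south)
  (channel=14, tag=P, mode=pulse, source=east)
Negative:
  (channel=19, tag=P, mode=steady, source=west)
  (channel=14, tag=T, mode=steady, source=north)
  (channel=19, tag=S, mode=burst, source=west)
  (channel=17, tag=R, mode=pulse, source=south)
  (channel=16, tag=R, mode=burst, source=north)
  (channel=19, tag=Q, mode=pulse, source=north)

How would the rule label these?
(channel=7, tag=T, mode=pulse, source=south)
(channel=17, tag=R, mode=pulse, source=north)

All 'Positive' examples share one property — tag is P AND channel ≤ 14 — and every 'Negative' example lacks it.
(channel=7, tag=T, mode=pulse, source=south) — tag is T, channel = 7, hence Negative. (channel=17, tag=R, mode=pulse, source=north) — tag is R, channel = 17, hence Negative.

Negative, Negative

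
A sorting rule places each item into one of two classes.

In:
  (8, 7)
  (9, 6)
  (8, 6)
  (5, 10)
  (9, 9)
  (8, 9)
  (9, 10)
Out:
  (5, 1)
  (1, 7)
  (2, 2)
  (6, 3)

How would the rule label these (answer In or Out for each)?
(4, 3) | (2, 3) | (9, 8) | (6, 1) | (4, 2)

'In' ⟺ sum ≥ 14.
(4, 3): Out (4+3 = 7).
(2, 3): Out (2+3 = 5).
(9, 8): In (9+8 = 17).
(6, 1): Out (6+1 = 7).
(4, 2): Out (4+2 = 6).

Out, Out, In, Out, Out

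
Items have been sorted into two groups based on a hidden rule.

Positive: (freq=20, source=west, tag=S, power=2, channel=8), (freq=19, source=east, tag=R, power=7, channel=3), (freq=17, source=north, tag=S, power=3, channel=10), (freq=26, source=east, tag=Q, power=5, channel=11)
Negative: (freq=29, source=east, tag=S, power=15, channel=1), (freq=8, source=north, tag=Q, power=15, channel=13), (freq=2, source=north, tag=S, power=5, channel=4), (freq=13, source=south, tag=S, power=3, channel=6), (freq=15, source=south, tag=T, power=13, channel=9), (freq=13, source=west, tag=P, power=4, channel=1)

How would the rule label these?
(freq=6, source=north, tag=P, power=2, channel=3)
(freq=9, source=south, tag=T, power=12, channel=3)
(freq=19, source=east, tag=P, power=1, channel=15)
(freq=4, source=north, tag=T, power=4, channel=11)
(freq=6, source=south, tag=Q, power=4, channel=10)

The rule appears to be: freq ≥ 17 AND freq ≤ 26.

Negative, Negative, Positive, Negative, Negative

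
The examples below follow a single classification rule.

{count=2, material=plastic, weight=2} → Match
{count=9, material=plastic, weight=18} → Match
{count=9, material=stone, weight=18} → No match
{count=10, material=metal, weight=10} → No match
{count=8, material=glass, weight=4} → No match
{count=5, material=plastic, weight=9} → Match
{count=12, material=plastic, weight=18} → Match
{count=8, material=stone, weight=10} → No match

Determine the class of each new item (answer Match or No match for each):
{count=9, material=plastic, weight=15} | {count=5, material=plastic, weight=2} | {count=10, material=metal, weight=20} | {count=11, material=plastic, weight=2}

Match, Match, No match, Match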